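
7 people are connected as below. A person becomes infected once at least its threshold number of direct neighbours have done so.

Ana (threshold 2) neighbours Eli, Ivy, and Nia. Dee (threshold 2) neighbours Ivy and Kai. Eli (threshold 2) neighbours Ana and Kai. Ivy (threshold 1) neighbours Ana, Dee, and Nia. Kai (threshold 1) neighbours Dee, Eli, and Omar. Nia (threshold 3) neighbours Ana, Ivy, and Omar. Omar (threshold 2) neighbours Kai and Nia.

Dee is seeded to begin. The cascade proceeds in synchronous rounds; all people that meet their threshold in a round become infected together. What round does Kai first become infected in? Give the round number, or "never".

Round 1 — Dee becomes infected (initial).
Round 2 — checking thresholds:
  Ivy: 1 of 3 neighbours ≥ 1, becomes infected.
  Kai: 1 of 3 neighbours ≥ 1, becomes infected.
Round 3 — no new infections; cascade stops.

2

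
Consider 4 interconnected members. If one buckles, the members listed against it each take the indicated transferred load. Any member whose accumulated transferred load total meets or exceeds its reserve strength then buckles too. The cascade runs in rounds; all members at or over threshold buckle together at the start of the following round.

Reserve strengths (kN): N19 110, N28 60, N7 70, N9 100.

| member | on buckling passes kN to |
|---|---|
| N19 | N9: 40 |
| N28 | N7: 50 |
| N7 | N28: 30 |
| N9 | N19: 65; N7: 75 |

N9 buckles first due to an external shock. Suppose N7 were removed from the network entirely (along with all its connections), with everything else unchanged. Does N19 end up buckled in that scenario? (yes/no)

no

With N7 removed:
Round 1 — N9 buckles (initial).
  N19: +65 → 65 < 110
No further bucklings.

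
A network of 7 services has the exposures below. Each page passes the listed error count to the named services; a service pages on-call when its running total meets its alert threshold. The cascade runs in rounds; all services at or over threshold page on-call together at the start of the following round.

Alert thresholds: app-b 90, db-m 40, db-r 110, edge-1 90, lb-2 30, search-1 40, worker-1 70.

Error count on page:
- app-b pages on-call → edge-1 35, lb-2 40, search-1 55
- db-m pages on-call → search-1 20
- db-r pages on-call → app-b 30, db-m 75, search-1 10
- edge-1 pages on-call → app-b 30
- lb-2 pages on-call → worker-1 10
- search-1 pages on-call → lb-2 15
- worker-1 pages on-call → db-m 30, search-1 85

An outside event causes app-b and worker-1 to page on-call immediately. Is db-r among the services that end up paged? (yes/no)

no

Round 1 — app-b, worker-1 page on-call (initial).
  db-m: +30 → 30 < 40
  edge-1: +35 → 35 < 90
  lb-2: +40 → 40 ≥ 30
  search-1: +55+85 → 140 ≥ 40
Round 2 — lb-2, search-1 page on-call.
No further pages.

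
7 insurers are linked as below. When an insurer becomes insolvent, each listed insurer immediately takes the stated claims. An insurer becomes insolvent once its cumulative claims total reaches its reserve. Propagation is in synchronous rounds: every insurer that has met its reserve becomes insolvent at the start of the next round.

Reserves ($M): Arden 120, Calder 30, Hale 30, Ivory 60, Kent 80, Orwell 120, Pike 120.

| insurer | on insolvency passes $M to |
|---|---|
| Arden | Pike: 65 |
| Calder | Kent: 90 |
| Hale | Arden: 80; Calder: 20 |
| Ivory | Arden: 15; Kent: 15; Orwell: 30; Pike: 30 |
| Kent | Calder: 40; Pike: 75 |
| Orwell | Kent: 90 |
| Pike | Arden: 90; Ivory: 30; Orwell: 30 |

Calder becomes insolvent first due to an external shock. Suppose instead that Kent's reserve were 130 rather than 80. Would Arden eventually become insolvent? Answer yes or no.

With Kent's reserve at 130:
Round 1 — Calder becomes insolvent (initial).
  Kent: +90 → 90 < 130
No further insolvencies.

no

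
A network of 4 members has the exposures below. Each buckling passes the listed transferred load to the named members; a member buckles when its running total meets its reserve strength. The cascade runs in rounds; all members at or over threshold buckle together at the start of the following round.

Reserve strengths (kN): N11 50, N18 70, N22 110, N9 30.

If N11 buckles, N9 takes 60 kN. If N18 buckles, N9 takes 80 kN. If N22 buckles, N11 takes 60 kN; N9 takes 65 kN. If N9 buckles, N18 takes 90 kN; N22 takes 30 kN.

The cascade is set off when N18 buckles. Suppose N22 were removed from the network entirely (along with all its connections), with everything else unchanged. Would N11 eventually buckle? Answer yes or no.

no

With N22 removed:
Round 1 — N18 buckles (initial).
  N9: +80 → 80 ≥ 30
Round 2 — N9 buckles.
No further bucklings.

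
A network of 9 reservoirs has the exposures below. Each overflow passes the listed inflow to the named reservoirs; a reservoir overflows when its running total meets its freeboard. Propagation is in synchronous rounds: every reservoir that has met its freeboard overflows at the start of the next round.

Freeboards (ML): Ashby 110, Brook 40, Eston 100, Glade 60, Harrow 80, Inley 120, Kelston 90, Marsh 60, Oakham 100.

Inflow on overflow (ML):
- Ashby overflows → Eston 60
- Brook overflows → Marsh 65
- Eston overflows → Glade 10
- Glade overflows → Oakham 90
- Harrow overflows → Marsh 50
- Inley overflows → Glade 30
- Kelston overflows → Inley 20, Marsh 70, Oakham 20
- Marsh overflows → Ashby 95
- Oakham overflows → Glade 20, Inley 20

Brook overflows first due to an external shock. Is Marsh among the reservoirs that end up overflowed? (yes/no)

yes

Round 1 — Brook overflows (initial).
  Marsh: +65 → 65 ≥ 60
Round 2 — Marsh overflows.
  Ashby: +95 → 95 < 110
No further overflows.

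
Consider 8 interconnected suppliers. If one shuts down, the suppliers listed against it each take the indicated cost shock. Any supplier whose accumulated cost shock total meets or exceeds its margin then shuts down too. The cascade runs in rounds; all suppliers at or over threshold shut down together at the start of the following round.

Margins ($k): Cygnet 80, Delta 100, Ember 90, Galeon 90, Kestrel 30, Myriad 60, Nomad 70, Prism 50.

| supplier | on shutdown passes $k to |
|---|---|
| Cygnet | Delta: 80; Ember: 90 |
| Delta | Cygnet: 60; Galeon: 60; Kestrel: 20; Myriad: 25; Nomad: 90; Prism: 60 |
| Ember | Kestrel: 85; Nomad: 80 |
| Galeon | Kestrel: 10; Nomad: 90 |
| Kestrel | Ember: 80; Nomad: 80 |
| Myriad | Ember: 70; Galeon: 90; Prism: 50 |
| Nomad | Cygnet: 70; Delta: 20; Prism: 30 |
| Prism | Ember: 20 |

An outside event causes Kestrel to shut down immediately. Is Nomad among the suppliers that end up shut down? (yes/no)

Round 1 — Kestrel shuts down (initial).
  Ember: +80 → 80 < 90
  Nomad: +80 → 80 ≥ 70
Round 2 — Nomad shuts down.
  Cygnet: +70 → 70 < 80
  Delta: +20 → 20 < 100
  Prism: +30 → 30 < 50
No further shutdowns.

yes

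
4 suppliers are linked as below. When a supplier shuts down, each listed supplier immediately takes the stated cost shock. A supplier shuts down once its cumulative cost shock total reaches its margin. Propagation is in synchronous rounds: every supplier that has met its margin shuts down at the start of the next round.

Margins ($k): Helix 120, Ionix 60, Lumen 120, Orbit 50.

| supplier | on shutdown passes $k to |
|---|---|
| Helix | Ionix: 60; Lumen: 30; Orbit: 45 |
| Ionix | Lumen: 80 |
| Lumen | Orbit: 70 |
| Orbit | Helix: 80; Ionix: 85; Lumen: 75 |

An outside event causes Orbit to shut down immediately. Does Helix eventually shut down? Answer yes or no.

no

Round 1 — Orbit shuts down (initial).
  Helix: +80 → 80 < 120
  Ionix: +85 → 85 ≥ 60
  Lumen: +75 → 75 < 120
Round 2 — Ionix shuts down.
  Lumen: +80 → 155 ≥ 120
Round 3 — Lumen shuts down.
No further shutdowns.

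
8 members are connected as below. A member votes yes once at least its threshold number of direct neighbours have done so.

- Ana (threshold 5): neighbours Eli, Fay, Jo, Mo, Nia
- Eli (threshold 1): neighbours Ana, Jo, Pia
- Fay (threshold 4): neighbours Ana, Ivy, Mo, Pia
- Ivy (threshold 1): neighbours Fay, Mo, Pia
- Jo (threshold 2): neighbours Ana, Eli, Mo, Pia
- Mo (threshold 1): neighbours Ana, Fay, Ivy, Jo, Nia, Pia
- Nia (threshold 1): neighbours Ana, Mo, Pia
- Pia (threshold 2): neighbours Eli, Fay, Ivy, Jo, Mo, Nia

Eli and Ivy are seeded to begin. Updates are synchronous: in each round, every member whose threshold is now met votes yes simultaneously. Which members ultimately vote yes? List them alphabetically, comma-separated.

Round 1 — Eli, Ivy vote yes (initial).
Round 2 — checking thresholds:
  Ana: 1 of 5 neighbours < 5, below threshold.
  Fay: 1 of 4 neighbours < 4, below threshold.
  Jo: 1 of 4 neighbours < 2, below threshold.
  Mo: 1 of 6 neighbours ≥ 1, votes yes.
  Pia: 2 of 6 neighbours ≥ 2, votes yes.
Round 3 — checking thresholds:
  Ana: 2 of 5 neighbours < 5, below threshold.
  Fay: 3 of 4 neighbours < 4, below threshold.
  Jo: 3 of 4 neighbours ≥ 2, votes yes.
  Nia: 2 of 3 neighbours ≥ 1, votes yes.
Round 4 — no new yes votes; cascade stops.

Eli, Ivy, Jo, Mo, Nia, Pia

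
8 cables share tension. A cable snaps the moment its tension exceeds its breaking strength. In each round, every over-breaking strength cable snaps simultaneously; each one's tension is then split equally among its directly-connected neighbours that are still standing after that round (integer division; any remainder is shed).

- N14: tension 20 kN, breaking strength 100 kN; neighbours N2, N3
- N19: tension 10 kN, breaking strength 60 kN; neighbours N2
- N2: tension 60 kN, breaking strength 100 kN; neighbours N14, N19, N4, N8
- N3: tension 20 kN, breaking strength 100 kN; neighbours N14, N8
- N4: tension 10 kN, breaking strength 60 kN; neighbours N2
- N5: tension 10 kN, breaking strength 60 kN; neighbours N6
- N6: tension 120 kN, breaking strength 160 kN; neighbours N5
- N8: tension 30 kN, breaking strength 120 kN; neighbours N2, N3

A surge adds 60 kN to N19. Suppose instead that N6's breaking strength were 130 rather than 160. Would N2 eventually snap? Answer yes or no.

yes

With N6's breaking strength at 130:
Round 1 — N19 at 70 > 60. N19 snaps.
  N19 sheds 70 kN to N2: 70 each.
    N2: 60+70 = 130 > 100
Round 2 — N2 snaps.
  N2 sheds 130 kN to N14, N4, N8: 43 each (1 lost).
    N14: 20+43 = 63 ≤ 100
    N4: 10+43 = 53 ≤ 60
    N8: 30+43 = 73 ≤ 120
No further breaks.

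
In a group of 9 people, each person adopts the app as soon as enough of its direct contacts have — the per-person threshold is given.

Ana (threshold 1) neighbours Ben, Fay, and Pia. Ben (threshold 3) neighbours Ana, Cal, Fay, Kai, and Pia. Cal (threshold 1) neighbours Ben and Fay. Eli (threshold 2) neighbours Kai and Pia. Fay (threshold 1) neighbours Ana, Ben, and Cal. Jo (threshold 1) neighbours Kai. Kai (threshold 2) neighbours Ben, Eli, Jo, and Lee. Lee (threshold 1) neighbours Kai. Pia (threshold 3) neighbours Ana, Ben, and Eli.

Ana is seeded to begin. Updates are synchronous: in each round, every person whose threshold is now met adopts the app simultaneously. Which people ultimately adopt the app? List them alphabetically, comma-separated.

Round 1 — Ana adopts the app (initial).
Round 2 — checking thresholds:
  Ben: 1 of 5 neighbours < 3, not yet.
  Fay: 1 of 3 neighbours ≥ 1, adopts the app.
  Pia: 1 of 3 neighbours < 3, not yet.
Round 3 — checking thresholds:
  Ben: 2 of 5 neighbours < 3, not yet.
  Cal: 1 of 2 neighbours ≥ 1, adopts the app.
  Pia: 1 of 3 neighbours < 3, not yet.
Round 4 — checking thresholds:
  Ben: 3 of 5 neighbours ≥ 3, adopts the app.
  Pia: 1 of 3 neighbours < 3, not yet.
Round 5 — no new adoptions; cascade stops.

Ana, Ben, Cal, Fay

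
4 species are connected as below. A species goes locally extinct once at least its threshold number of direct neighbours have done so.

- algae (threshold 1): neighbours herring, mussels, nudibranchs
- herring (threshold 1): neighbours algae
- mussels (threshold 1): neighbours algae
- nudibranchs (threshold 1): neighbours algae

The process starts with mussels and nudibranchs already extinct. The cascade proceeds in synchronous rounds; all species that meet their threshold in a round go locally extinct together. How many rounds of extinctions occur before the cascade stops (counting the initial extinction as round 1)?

Round 1 — mussels, nudibranchs go locally extinct (initial).
Round 2 — checking thresholds:
  algae: 2 of 3 neighbours ≥ 1, goes locally extinct.
Round 3 — checking thresholds:
  herring: 1 of 1 neighbours ≥ 1, goes locally extinct.
Round 4 — no new extinctions; cascade stops.

3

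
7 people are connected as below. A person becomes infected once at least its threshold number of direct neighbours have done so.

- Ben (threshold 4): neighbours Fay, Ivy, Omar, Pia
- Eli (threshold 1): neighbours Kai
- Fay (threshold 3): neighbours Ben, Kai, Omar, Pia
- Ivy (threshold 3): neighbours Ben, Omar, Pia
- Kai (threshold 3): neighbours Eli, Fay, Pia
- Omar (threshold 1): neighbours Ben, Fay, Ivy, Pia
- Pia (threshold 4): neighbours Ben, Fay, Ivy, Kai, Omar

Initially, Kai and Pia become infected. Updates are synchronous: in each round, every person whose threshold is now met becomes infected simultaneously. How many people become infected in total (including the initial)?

5

Round 1 — Kai, Pia become infected (initial).
Round 2 — checking thresholds:
  Ben: 1 of 4 neighbours < 4, below threshold.
  Eli: 1 of 1 neighbours ≥ 1, becomes infected.
  Fay: 2 of 4 neighbours < 3, below threshold.
  Ivy: 1 of 3 neighbours < 3, below threshold.
  Omar: 1 of 4 neighbours ≥ 1, becomes infected.
Round 3 — checking thresholds:
  Ben: 2 of 4 neighbours < 4, below threshold.
  Fay: 3 of 4 neighbours ≥ 3, becomes infected.
  Ivy: 2 of 3 neighbours < 3, below threshold.
Round 4 — no new infections; cascade stops.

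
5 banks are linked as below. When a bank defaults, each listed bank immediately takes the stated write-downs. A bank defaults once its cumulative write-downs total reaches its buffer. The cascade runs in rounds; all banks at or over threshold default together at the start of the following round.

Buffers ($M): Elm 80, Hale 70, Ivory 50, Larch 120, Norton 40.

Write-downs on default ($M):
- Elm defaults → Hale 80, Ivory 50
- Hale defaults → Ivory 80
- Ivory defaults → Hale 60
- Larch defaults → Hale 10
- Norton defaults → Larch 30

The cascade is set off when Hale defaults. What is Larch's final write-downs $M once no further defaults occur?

0

Round 1 — Hale defaults (initial).
  Ivory: +80 → 80 ≥ 50
Round 2 — Ivory defaults.
No further defaults.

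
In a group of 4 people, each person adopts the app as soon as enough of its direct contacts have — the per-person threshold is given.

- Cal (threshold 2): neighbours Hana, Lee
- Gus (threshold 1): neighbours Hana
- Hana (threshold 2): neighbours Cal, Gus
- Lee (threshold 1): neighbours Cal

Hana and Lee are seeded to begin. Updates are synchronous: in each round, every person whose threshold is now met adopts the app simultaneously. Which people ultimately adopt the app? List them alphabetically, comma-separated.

Cal, Gus, Hana, Lee

Round 1 — Hana, Lee adopt the app (initial).
Round 2 — checking thresholds:
  Cal: 2 of 2 neighbours ≥ 2, adopts the app.
  Gus: 1 of 1 neighbours ≥ 1, adopts the app.
Round 3 — no new adoptions; cascade stops.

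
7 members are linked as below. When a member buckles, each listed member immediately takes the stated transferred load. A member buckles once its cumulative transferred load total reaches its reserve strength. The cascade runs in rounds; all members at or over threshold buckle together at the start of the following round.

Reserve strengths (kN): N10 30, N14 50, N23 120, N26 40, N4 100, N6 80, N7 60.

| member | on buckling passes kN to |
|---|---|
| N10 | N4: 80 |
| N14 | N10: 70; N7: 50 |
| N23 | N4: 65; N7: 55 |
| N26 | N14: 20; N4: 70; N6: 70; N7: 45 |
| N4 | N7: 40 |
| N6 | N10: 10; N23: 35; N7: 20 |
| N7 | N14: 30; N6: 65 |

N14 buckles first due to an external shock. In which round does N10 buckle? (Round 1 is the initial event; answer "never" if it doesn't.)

Round 1 — N14 buckles (initial).
  N10: +70 → 70 ≥ 30
  N7: +50 → 50 < 60
Round 2 — N10 buckles.
  N4: +80 → 80 < 100
No further bucklings.

2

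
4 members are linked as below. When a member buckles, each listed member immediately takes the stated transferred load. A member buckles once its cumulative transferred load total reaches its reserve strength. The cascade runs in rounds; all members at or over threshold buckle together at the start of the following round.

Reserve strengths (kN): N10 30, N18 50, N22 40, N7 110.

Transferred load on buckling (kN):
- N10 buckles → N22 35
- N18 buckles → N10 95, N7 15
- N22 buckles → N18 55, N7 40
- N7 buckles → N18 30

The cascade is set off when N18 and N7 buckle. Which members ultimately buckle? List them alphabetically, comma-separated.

Round 1 — N18, N7 buckle (initial).
  N10: +95 → 95 ≥ 30
Round 2 — N10 buckles.
  N22: +35 → 35 < 40
No further bucklings.

N10, N18, N7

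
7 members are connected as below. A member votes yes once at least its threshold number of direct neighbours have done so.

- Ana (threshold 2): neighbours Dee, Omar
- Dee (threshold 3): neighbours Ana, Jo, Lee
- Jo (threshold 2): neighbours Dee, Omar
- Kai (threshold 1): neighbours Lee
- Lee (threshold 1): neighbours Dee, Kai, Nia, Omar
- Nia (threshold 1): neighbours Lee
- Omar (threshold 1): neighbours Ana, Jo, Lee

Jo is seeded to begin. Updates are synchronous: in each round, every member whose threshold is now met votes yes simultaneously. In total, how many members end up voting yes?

5

Round 1 — Jo votes yes (initial).
Round 2 — checking thresholds:
  Dee: 1 of 3 neighbours < 3, below threshold.
  Omar: 1 of 3 neighbours ≥ 1, votes yes.
Round 3 — checking thresholds:
  Ana: 1 of 2 neighbours < 2, below threshold.
  Dee: 1 of 3 neighbours < 3, below threshold.
  Lee: 1 of 4 neighbours ≥ 1, votes yes.
Round 4 — checking thresholds:
  Ana: 1 of 2 neighbours < 2, below threshold.
  Dee: 2 of 3 neighbours < 3, below threshold.
  Kai: 1 of 1 neighbours ≥ 1, votes yes.
  Nia: 1 of 1 neighbours ≥ 1, votes yes.
Round 5 — no new yes votes; cascade stops.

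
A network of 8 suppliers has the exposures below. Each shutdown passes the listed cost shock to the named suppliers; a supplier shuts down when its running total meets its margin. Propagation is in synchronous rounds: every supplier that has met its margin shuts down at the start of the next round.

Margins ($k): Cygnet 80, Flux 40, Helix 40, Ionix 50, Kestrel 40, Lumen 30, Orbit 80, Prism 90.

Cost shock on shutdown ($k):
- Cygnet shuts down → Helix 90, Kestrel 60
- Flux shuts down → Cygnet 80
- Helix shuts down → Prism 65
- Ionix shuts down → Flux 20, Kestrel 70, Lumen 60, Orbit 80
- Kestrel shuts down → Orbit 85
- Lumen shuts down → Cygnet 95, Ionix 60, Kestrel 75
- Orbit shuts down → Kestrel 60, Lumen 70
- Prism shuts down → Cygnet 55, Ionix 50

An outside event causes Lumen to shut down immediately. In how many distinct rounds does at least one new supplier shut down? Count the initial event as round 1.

Round 1 — Lumen shuts down (initial).
  Cygnet: +95 → 95 ≥ 80
  Ionix: +60 → 60 ≥ 50
  Kestrel: +75 → 75 ≥ 40
Round 2 — Cygnet, Ionix, Kestrel shut down.
  Flux: +20 → 20 < 40
  Helix: +90 → 90 ≥ 40
  Orbit: +80+85 → 165 ≥ 80
Round 3 — Helix, Orbit shut down.
  Prism: +65 → 65 < 90
No further shutdowns.

3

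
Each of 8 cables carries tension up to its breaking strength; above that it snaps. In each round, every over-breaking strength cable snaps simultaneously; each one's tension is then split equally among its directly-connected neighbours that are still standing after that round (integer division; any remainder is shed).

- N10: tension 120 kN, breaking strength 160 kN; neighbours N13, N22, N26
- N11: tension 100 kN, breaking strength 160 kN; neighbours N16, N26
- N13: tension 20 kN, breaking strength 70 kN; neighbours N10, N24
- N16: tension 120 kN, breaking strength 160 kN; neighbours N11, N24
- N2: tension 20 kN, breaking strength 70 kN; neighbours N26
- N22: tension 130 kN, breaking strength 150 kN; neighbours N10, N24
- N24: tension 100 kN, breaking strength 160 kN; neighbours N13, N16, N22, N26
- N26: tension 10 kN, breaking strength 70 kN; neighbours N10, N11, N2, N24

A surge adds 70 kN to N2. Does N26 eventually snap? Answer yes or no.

Round 1 — N2 at 90 > 70. N2 snaps.
  N2 sheds 90 kN to N26: 90 each.
    N26: 10+90 = 100 > 70
Round 2 — N26 snaps.
  N26 sheds 100 kN to N10, N11, N24: 33 each (1 lost).
    N10: 120+33 = 153 ≤ 160
    N11: 100+33 = 133 ≤ 160
    N24: 100+33 = 133 ≤ 160
No further breaks.

yes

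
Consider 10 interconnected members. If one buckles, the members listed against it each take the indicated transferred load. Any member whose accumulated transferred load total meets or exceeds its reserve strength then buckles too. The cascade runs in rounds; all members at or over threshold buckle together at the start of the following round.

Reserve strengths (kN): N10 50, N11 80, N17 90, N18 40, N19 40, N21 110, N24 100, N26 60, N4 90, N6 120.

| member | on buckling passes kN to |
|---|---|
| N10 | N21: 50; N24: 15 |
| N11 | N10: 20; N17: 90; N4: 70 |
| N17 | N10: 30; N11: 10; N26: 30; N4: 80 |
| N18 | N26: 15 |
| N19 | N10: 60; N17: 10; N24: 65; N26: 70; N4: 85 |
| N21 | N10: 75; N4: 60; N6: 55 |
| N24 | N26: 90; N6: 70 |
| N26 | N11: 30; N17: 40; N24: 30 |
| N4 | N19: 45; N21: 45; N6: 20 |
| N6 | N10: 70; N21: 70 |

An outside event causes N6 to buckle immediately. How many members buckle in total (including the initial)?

Round 1 — N6 buckles (initial).
  N10: +70 → 70 ≥ 50
  N21: +70 → 70 < 110
Round 2 — N10 buckles.
  N21: +50 → 120 ≥ 110
  N24: +15 → 15 < 100
Round 3 — N21 buckles.
  N4: +60 → 60 < 90
No further bucklings.

3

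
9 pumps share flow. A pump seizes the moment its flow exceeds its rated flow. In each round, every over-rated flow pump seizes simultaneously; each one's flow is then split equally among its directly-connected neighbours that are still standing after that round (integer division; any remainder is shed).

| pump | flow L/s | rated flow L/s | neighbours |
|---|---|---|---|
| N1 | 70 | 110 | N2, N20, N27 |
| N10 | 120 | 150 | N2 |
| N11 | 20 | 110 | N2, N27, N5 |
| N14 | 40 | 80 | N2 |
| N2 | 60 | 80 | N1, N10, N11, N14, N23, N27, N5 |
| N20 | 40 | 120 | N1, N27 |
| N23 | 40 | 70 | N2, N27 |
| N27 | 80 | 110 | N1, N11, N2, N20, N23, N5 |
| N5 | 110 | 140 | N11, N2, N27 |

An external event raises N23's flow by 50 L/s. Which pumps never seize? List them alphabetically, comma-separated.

Round 1 — N23 at 90 > 70. N23 seizes.
  N23 sheds 90 L/s to N2, N27: 45 each.
    N2: 60+45 = 105 > 80
    N27: 80+45 = 125 > 110
Round 2 — N2, N27 seize.
  N2 sheds 105 L/s to N1, N10, N11, N14, N5: 21 each.
    N1: 70+21 = 91 ≤ 110
    N10: 120+21 = 141 ≤ 150
    N11: 20+21 = 41 ≤ 110
    N14: 40+21 = 61 ≤ 80
    N5: 110+21 = 131 ≤ 140
  N27 sheds 125 L/s to N1, N11, N20, N5: 31 each (1 lost).
    N1: 91+31 = 122 > 110
    N11: 41+31 = 72 ≤ 110
    N20: 40+31 = 71 ≤ 120
    N5: 131+31 = 162 > 140
Round 3 — N1, N5 seize.
  N1 sheds 122 L/s to N20: 122 each.
    N20: 71+122 = 193 > 120
  N5 sheds 162 L/s to N11: 162 each.
    N11: 72+162 = 234 > 110
Round 4 — N11, N20 seize.
  N11 sheds 234 L/s: no online neighbours, lost.
  N20 sheds 193 L/s: no online neighbours, lost.
No further seizures.

N10, N14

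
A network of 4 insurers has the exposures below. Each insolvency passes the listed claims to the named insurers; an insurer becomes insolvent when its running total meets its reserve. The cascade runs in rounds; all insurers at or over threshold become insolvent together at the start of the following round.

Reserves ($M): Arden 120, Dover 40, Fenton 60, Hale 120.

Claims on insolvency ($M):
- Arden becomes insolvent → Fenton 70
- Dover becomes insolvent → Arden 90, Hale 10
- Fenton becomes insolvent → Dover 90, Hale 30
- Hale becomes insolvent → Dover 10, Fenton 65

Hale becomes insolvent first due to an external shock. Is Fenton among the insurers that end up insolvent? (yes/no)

yes

Round 1 — Hale becomes insolvent (initial).
  Dover: +10 → 10 < 40
  Fenton: +65 → 65 ≥ 60
Round 2 — Fenton becomes insolvent.
  Dover: +90 → 100 ≥ 40
Round 3 — Dover becomes insolvent.
  Arden: +90 → 90 < 120
No further insolvencies.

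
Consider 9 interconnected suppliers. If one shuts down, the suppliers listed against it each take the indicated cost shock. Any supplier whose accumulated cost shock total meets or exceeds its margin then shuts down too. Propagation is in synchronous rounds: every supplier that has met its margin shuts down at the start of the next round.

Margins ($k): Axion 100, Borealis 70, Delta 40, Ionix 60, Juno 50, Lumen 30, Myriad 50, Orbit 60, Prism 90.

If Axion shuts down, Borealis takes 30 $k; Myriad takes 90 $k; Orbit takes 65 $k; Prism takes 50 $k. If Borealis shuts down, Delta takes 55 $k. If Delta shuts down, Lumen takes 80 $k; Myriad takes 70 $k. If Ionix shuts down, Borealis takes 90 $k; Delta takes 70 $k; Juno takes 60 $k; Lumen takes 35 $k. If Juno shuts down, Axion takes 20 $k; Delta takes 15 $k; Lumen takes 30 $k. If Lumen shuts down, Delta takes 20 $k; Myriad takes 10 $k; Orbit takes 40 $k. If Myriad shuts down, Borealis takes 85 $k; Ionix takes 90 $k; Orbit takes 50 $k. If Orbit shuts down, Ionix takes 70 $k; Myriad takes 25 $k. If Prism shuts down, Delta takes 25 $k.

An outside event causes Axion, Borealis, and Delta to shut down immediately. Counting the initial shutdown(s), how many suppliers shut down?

Round 1 — Axion, Borealis, Delta shut down (initial).
  Lumen: +80 → 80 ≥ 30
  Myriad: +90+70 → 160 ≥ 50
  Orbit: +65 → 65 ≥ 60
  Prism: +50 → 50 < 90
Round 2 — Lumen, Myriad, Orbit shut down.
  Ionix: +90+70 → 160 ≥ 60
Round 3 — Ionix shuts down.
  Juno: +60 → 60 ≥ 50
Round 4 — Juno shuts down.
No further shutdowns.

8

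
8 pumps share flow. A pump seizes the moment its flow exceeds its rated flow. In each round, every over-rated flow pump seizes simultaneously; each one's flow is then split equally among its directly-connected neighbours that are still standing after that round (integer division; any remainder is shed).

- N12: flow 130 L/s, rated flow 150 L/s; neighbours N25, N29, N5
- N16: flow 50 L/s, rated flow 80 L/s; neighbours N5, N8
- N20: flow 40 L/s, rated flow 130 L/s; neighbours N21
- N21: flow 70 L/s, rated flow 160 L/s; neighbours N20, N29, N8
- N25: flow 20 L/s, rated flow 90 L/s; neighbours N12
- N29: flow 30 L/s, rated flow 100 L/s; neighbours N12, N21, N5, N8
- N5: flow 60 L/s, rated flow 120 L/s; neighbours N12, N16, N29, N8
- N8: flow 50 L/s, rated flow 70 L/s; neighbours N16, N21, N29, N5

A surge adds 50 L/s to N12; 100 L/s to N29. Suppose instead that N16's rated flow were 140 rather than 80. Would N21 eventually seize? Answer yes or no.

no

With N16's rated flow at 140:
Round 1 — N12 at 180 > 150; N29 at 130 > 100. N12, N29 seize.
  N12 sheds 180 L/s to N25, N5: 90 each.
    N25: 20+90 = 110 > 90
    N5: 60+90 = 150 > 120
  N29 sheds 130 L/s to N21, N5, N8: 43 each (1 lost).
    N21: 70+43 = 113 ≤ 160
    N5: 150+43 = 193 > 120
    N8: 50+43 = 93 > 70
Round 2 — N25, N5, N8 seize.
  N25 sheds 110 L/s: no online neighbours, lost.
  N5 sheds 193 L/s to N16: 193 each.
    N16: 50+193 = 243 > 140
  N8 sheds 93 L/s to N16, N21: 46 each (1 lost).
    N16: 243+46 = 289 > 140
    N21: 113+46 = 159 ≤ 160
Round 3 — N16 seizes.
  N16 sheds 289 L/s: no online neighbours, lost.
No further seizures.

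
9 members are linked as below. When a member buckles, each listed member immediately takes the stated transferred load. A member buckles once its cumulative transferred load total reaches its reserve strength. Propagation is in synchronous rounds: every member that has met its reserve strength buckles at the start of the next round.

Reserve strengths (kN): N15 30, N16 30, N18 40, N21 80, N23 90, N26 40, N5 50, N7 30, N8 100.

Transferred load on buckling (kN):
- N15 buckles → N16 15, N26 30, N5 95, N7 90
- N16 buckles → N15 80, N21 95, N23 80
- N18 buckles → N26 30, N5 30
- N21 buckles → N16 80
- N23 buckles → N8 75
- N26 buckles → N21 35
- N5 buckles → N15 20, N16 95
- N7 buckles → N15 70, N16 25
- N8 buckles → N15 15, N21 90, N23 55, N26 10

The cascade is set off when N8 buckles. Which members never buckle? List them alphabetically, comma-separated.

N18

Round 1 — N8 buckles (initial).
  N15: +15 → 15 < 30
  N21: +90 → 90 ≥ 80
  N23: +55 → 55 < 90
  N26: +10 → 10 < 40
Round 2 — N21 buckles.
  N16: +80 → 80 ≥ 30
Round 3 — N16 buckles.
  N15: +80 → 95 ≥ 30
  N23: +80 → 135 ≥ 90
Round 4 — N15, N23 buckle.
  N26: +30 → 40 ≥ 40
  N5: +95 → 95 ≥ 50
  N7: +90 → 90 ≥ 30
Round 5 — N26, N5, N7 buckle.
No further bucklings.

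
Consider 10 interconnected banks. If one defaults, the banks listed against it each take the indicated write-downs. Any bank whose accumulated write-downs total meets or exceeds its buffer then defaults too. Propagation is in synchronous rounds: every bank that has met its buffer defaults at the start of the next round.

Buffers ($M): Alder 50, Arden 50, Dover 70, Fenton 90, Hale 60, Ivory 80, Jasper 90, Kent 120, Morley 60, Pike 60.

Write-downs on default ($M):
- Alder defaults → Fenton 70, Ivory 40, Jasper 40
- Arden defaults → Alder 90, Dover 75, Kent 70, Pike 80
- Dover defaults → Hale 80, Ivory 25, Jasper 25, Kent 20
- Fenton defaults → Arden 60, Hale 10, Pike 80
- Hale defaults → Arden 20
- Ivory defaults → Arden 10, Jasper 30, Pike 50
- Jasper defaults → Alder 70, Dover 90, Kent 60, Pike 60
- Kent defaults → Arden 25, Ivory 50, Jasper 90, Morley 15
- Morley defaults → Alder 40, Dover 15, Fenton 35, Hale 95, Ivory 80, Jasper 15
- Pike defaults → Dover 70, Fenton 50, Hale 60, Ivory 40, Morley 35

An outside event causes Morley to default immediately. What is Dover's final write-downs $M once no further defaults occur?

Round 1 — Morley defaults (initial).
  Alder: +40 → 40 < 50
  Dover: +15 → 15 < 70
  Fenton: +35 → 35 < 90
  Hale: +95 → 95 ≥ 60
  Ivory: +80 → 80 ≥ 80
  Jasper: +15 → 15 < 90
Round 2 — Hale, Ivory default.
  Arden: +20+10 → 30 < 50
  Jasper: +30 → 45 < 90
  Pike: +50 → 50 < 60
No further defaults.

15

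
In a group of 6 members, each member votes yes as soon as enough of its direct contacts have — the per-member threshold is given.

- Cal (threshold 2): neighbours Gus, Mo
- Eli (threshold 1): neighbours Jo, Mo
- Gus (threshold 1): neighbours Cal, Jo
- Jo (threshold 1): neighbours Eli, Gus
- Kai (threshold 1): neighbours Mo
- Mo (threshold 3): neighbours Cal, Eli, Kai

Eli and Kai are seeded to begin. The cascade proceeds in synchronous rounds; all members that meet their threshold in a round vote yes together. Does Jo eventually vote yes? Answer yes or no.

yes

Round 1 — Eli, Kai vote yes (initial).
Round 2 — checking thresholds:
  Jo: 1 of 2 neighbours ≥ 1, votes yes.
  Mo: 2 of 3 neighbours < 3, holds.
Round 3 — checking thresholds:
  Gus: 1 of 2 neighbours ≥ 1, votes yes.
  Mo: 2 of 3 neighbours < 3, holds.
Round 4 — no new yes votes; cascade stops.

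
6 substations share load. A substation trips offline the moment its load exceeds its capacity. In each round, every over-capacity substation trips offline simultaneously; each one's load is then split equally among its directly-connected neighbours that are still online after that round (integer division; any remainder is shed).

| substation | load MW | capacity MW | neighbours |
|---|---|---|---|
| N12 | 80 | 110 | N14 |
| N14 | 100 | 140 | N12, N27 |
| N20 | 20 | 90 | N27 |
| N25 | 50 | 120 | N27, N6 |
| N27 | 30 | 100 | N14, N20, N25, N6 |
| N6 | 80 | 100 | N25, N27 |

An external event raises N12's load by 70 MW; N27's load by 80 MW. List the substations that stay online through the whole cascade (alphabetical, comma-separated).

N20

Round 1 — N12 at 150 > 110; N27 at 110 > 100. N12, N27 trip offline.
  N12 sheds 150 MW to N14: 150 each.
    N14: 100+150 = 250 > 140
  N27 sheds 110 MW to N14, N20, N25, N6: 27 each (2 lost).
    N14: 250+27 = 277 > 140
    N20: 20+27 = 47 ≤ 90
    N25: 50+27 = 77 ≤ 120
    N6: 80+27 = 107 > 100
Round 2 — N14, N6 trip offline.
  N14 sheds 277 MW: no online neighbours, lost.
  N6 sheds 107 MW to N25: 107 each.
    N25: 77+107 = 184 > 120
Round 3 — N25 trips offline.
  N25 sheds 184 MW: no online neighbours, lost.
No further trips.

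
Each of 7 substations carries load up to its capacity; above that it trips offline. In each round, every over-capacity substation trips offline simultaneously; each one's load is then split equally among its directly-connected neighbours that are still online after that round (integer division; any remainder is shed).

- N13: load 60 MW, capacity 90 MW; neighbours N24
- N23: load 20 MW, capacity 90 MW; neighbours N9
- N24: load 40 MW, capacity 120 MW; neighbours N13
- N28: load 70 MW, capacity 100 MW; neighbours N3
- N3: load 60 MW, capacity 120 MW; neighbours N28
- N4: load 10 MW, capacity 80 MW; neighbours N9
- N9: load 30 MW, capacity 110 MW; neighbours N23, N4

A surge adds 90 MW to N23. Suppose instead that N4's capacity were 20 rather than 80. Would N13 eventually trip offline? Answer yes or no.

no

With N4's capacity at 20:
Round 1 — N23 at 110 > 90. N23 trips offline.
  N23 sheds 110 MW to N9: 110 each.
    N9: 30+110 = 140 > 110
Round 2 — N9 trips offline.
  N9 sheds 140 MW to N4: 140 each.
    N4: 10+140 = 150 > 20
Round 3 — N4 trips offline.
  N4 sheds 150 MW: no online neighbours, lost.
No further trips.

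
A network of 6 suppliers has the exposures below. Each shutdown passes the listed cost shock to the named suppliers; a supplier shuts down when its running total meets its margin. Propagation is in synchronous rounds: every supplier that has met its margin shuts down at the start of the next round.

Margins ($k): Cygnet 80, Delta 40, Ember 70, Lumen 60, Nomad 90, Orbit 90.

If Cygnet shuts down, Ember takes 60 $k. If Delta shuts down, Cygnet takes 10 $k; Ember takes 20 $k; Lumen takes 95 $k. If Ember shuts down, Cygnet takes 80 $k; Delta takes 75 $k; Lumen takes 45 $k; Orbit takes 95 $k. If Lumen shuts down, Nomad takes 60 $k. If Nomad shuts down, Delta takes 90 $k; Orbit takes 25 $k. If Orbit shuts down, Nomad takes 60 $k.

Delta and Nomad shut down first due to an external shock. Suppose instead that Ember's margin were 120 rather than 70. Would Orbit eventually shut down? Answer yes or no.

no

With Ember's margin at 120:
Round 1 — Delta, Nomad shut down (initial).
  Cygnet: +10 → 10 < 80
  Ember: +20 → 20 < 120
  Lumen: +95 → 95 ≥ 60
  Orbit: +25 → 25 < 90
Round 2 — Lumen shuts down.
No further shutdowns.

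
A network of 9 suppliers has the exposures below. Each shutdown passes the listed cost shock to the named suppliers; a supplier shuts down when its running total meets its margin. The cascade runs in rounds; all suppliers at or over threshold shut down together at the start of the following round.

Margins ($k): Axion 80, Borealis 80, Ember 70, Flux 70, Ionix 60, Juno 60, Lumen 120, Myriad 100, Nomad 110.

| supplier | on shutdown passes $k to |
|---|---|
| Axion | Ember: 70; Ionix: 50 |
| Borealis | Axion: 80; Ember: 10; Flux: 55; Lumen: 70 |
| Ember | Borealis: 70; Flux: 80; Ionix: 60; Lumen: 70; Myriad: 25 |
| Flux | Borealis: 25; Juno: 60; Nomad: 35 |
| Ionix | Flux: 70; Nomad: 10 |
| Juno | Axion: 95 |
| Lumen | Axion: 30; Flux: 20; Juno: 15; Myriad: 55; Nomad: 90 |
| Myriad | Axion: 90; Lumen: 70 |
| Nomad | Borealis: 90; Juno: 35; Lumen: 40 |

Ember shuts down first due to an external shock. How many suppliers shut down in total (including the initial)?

8

Round 1 — Ember shuts down (initial).
  Borealis: +70 → 70 < 80
  Flux: +80 → 80 ≥ 70
  Ionix: +60 → 60 ≥ 60
  Lumen: +70 → 70 < 120
  Myriad: +25 → 25 < 100
Round 2 — Flux, Ionix shut down.
  Borealis: +25 → 95 ≥ 80
  Juno: +60 → 60 ≥ 60
  Nomad: +35+10 → 45 < 110
Round 3 — Borealis, Juno shut down.
  Axion: +80+95 → 175 ≥ 80
  Lumen: +70 → 140 ≥ 120
Round 4 — Axion, Lumen shut down.
  Myriad: +55 → 80 < 100
  Nomad: +90 → 135 ≥ 110
Round 5 — Nomad shuts down.
No further shutdowns.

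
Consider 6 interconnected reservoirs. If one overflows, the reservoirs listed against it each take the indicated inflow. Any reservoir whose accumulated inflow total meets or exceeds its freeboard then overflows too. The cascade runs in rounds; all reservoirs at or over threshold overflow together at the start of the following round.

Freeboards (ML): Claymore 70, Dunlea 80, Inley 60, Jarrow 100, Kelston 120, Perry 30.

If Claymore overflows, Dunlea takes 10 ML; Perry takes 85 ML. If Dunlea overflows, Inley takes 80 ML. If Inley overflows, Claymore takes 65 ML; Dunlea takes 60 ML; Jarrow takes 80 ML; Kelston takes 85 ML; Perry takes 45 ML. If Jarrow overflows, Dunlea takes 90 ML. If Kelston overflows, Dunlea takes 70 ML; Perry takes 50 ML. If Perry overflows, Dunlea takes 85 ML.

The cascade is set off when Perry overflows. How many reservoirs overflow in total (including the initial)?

Round 1 — Perry overflows (initial).
  Dunlea: +85 → 85 ≥ 80
Round 2 — Dunlea overflows.
  Inley: +80 → 80 ≥ 60
Round 3 — Inley overflows.
  Claymore: +65 → 65 < 70
  Jarrow: +80 → 80 < 100
  Kelston: +85 → 85 < 120
No further overflows.

3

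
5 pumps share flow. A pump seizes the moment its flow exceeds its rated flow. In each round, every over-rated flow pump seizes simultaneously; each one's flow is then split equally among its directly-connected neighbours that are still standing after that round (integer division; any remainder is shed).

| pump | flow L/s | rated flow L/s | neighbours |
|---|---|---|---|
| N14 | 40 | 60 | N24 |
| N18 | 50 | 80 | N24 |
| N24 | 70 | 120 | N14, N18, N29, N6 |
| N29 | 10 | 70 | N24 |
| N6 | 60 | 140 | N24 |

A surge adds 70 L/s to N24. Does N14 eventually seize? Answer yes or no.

yes

Round 1 — N24 at 140 > 120. N24 seizes.
  N24 sheds 140 L/s to N14, N18, N29, N6: 35 each.
    N14: 40+35 = 75 > 60
    N18: 50+35 = 85 > 80
    N29: 10+35 = 45 ≤ 70
    N6: 60+35 = 95 ≤ 140
Round 2 — N14, N18 seize.
  N14 sheds 75 L/s: no online neighbours, lost.
  N18 sheds 85 L/s: no online neighbours, lost.
No further seizures.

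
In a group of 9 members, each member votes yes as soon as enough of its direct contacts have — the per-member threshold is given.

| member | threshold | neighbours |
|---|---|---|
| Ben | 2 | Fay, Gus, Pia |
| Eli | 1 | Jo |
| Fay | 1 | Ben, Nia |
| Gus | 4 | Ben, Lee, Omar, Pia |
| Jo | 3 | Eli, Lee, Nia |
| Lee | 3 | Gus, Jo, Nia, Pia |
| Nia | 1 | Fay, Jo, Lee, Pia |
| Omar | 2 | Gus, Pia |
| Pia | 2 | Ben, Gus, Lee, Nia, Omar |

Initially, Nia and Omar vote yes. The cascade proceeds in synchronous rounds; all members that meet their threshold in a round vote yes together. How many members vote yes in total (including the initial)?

5

Round 1 — Nia, Omar vote yes (initial).
Round 2 — checking thresholds:
  Fay: 1 of 2 neighbours ≥ 1, votes yes.
  Gus: 1 of 4 neighbours < 4, not yet.
  Jo: 1 of 3 neighbours < 3, not yet.
  Lee: 1 of 4 neighbours < 3, not yet.
  Pia: 2 of 5 neighbours ≥ 2, votes yes.
Round 3 — checking thresholds:
  Ben: 2 of 3 neighbours ≥ 2, votes yes.
  Gus: 2 of 4 neighbours < 4, not yet.
  Jo: 1 of 3 neighbours < 3, not yet.
  Lee: 2 of 4 neighbours < 3, not yet.
Round 4 — no new yes votes; cascade stops.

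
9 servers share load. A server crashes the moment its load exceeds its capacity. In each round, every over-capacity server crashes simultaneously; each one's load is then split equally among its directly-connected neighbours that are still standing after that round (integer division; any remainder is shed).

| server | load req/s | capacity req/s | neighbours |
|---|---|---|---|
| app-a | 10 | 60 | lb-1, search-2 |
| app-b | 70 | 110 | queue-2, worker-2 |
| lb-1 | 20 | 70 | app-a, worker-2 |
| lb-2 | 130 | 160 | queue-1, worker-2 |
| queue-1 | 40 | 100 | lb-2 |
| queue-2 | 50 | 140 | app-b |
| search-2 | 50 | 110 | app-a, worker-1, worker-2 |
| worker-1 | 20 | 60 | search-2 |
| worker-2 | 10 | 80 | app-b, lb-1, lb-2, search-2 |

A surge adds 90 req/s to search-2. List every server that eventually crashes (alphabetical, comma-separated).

search-2, worker-1

Round 1 — search-2 at 140 > 110. search-2 crashes.
  search-2 sheds 140 req/s to app-a, worker-1, worker-2: 46 each (2 lost).
    app-a: 10+46 = 56 ≤ 60
    worker-1: 20+46 = 66 > 60
    worker-2: 10+46 = 56 ≤ 80
Round 2 — worker-1 crashes.
  worker-1 sheds 66 req/s: no online neighbours, lost.
No further crashes.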